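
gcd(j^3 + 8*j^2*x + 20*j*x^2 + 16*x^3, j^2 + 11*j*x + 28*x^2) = j + 4*x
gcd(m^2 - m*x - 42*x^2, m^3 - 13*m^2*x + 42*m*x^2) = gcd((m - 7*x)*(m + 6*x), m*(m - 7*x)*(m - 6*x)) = -m + 7*x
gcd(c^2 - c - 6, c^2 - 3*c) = c - 3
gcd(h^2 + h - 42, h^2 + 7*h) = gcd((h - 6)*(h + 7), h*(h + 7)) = h + 7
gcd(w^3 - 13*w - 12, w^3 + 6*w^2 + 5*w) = w + 1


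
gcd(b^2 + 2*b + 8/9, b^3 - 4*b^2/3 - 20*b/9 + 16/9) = b + 4/3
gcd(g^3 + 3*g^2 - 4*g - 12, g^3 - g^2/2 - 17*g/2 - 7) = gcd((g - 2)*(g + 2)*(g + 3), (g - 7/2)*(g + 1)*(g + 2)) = g + 2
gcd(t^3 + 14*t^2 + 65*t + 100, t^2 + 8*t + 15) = t + 5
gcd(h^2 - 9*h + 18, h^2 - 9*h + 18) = h^2 - 9*h + 18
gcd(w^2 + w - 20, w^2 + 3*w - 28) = w - 4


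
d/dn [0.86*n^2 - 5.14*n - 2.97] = 1.72*n - 5.14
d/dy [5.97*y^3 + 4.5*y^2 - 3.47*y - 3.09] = 17.91*y^2 + 9.0*y - 3.47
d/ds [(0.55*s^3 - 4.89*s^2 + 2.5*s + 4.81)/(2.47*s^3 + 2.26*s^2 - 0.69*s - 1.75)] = (13.3213*s^4 - 13.109*s^3 - 40.8055*s^2 - 4.6262*s - 1.0561)/(6.1009*s^6 + 11.1644*s^5 + 1.699*s^4 - 11.7638*s^3 - 7.4339*s^2 + 2.415*s + 3.0625)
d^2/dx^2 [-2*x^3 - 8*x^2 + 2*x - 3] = -12*x - 16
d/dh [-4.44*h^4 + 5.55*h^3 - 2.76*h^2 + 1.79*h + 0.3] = -17.76*h^3 + 16.65*h^2 - 5.52*h + 1.79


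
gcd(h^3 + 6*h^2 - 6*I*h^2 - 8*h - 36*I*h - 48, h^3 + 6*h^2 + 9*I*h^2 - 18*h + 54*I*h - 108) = h + 6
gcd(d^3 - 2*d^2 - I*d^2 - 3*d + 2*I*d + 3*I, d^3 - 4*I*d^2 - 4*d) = 1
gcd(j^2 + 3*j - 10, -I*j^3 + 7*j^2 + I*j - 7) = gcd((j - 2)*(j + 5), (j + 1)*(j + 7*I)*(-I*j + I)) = 1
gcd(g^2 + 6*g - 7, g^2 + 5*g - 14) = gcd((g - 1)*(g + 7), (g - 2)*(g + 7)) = g + 7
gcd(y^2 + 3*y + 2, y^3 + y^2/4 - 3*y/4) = y + 1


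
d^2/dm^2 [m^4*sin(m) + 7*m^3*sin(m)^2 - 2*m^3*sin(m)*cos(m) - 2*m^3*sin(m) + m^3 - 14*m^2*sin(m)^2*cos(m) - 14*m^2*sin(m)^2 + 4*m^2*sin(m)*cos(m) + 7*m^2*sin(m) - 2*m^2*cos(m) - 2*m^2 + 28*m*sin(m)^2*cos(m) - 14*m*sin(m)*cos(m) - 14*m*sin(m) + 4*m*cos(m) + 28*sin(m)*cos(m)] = -m^4*sin(m) + 2*m^3*sin(m) + 4*m^3*sin(2*m) + 8*m^3*cos(m) + 14*m^3*cos(2*m) + 5*m^2*sin(m) + 34*m^2*sin(2*m) - 13*m^2*cos(m)/2 - 40*m^2*cos(2*m) - 63*m^2*cos(3*m)/2 + 24*m*sin(m) - 34*m*sin(2*m) - 42*m*sin(3*m) + 17*m*cos(m) - 5*m*cos(2*m) + 63*m*cos(3*m) + 27*m - 8*sin(m) - 52*sin(2*m) + 42*sin(3*m) - 39*cos(m) - 14*cos(2*m) + 7*cos(3*m) - 18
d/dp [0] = 0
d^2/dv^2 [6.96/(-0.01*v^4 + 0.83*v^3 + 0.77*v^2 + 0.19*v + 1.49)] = ((0.8352*v^2 - 34.6608*v - 10.7184)*(-0.01*v^4 + 0.83*v^3 + 0.77*v^2 + 0.19*v + 1.49) + 6.96*(-0.08*v^3 + 4.98*v^2 + 3.08*v + 0.38)*(-0.04*v^3 + 2.49*v^2 + 1.54*v + 0.19))/(-0.01*v^4 + 0.83*v^3 + 0.77*v^2 + 0.19*v + 1.49)^3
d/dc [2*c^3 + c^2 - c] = 6*c^2 + 2*c - 1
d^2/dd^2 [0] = 0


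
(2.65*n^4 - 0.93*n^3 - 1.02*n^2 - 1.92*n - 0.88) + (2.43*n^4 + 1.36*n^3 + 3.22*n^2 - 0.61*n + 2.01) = 5.08*n^4 + 0.43*n^3 + 2.2*n^2 - 2.53*n + 1.13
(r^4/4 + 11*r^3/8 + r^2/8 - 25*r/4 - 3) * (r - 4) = r^5/4 + 3*r^4/8 - 43*r^3/8 - 27*r^2/4 + 22*r + 12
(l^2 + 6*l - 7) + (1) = l^2 + 6*l - 6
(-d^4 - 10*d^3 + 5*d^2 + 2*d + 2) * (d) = -d^5 - 10*d^4 + 5*d^3 + 2*d^2 + 2*d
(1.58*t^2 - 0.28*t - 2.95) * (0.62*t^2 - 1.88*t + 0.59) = 0.9796*t^4 - 3.144*t^3 - 0.3704*t^2 + 5.3808*t - 1.7405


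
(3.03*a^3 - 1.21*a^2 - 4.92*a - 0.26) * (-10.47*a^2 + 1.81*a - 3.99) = -31.7241*a^5 + 18.153*a^4 + 37.2326*a^3 - 1.3551*a^2 + 19.1602*a + 1.0374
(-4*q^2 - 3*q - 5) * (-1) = 4*q^2 + 3*q + 5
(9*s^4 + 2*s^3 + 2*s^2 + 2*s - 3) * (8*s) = 72*s^5 + 16*s^4 + 16*s^3 + 16*s^2 - 24*s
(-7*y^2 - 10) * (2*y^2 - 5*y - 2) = -14*y^4 + 35*y^3 - 6*y^2 + 50*y + 20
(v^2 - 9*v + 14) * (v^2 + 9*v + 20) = v^4 - 47*v^2 - 54*v + 280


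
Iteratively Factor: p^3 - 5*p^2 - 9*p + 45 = (p - 3)*(p^2 - 2*p - 15) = (p - 5)*(p - 3)*(p + 3)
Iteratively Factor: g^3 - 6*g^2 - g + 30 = (g + 2)*(g^2 - 8*g + 15) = (g - 3)*(g + 2)*(g - 5)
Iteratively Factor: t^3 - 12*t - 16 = (t - 4)*(t^2 + 4*t + 4) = (t - 4)*(t + 2)*(t + 2)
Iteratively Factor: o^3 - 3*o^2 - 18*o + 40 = (o - 2)*(o^2 - o - 20) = (o - 5)*(o - 2)*(o + 4)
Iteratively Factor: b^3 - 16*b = (b)*(b^2 - 16) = b*(b + 4)*(b - 4)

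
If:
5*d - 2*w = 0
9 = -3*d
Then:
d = -3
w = -15/2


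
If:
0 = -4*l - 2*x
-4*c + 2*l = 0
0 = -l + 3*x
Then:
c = 0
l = 0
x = 0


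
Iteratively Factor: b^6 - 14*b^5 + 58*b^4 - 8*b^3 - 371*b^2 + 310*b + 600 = (b - 5)*(b^5 - 9*b^4 + 13*b^3 + 57*b^2 - 86*b - 120) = (b - 5)*(b - 3)*(b^4 - 6*b^3 - 5*b^2 + 42*b + 40) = (b - 5)*(b - 3)*(b + 1)*(b^3 - 7*b^2 + 2*b + 40) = (b - 5)*(b - 3)*(b + 1)*(b + 2)*(b^2 - 9*b + 20) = (b - 5)*(b - 4)*(b - 3)*(b + 1)*(b + 2)*(b - 5)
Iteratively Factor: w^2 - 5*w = (w - 5)*(w)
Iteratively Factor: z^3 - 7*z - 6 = (z + 2)*(z^2 - 2*z - 3) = (z - 3)*(z + 2)*(z + 1)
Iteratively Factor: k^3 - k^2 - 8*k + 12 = (k - 2)*(k^2 + k - 6) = (k - 2)*(k + 3)*(k - 2)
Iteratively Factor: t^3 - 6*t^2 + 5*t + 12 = (t + 1)*(t^2 - 7*t + 12) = (t - 4)*(t + 1)*(t - 3)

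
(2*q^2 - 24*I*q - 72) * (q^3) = 2*q^5 - 24*I*q^4 - 72*q^3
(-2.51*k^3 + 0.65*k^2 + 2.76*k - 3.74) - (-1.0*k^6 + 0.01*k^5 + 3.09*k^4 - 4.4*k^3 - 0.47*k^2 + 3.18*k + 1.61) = 1.0*k^6 - 0.01*k^5 - 3.09*k^4 + 1.89*k^3 + 1.12*k^2 - 0.42*k - 5.35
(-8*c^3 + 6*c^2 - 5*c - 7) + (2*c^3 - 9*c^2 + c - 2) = -6*c^3 - 3*c^2 - 4*c - 9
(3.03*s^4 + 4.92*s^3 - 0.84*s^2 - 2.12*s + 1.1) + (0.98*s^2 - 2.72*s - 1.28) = 3.03*s^4 + 4.92*s^3 + 0.14*s^2 - 4.84*s - 0.18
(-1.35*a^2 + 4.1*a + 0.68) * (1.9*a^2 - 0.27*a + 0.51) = -2.565*a^4 + 8.1545*a^3 - 0.5035*a^2 + 1.9074*a + 0.3468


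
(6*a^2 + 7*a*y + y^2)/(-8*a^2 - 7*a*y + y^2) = (6*a + y)/(-8*a + y)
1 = 1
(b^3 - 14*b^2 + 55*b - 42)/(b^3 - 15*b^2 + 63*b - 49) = (b - 6)/(b - 7)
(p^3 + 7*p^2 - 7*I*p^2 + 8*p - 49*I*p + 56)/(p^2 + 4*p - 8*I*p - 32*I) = (p^2 + p*(7 + I) + 7*I)/(p + 4)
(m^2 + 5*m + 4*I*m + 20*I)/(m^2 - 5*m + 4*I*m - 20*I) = (m + 5)/(m - 5)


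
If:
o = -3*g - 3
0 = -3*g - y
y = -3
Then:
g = 1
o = -6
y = -3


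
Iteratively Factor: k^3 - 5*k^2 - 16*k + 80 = (k + 4)*(k^2 - 9*k + 20) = (k - 4)*(k + 4)*(k - 5)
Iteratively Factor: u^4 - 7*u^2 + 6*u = (u - 2)*(u^3 + 2*u^2 - 3*u) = (u - 2)*(u + 3)*(u^2 - u) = (u - 2)*(u - 1)*(u + 3)*(u)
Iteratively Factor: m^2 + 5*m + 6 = (m + 2)*(m + 3)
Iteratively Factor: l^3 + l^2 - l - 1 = (l + 1)*(l^2 - 1) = (l + 1)^2*(l - 1)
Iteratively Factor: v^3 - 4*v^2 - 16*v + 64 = (v - 4)*(v^2 - 16) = (v - 4)^2*(v + 4)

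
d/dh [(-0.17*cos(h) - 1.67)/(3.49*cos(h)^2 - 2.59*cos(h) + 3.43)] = (-0.5933*cos(h)^2 - 11.6566*cos(h) + 4.9084)*sin(h)/(12.1801*cos(h)^4 - 18.0782*cos(h)^3 + 30.6495*cos(h)^2 - 17.7674*cos(h) + 11.7649)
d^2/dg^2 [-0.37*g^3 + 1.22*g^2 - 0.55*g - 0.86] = 2.44 - 2.22*g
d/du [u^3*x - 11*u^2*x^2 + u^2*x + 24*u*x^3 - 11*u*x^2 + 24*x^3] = x*(3*u^2 - 22*u*x + 2*u + 24*x^2 - 11*x)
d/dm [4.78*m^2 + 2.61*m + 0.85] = 9.56*m + 2.61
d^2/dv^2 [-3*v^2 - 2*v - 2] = -6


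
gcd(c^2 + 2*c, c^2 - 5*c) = c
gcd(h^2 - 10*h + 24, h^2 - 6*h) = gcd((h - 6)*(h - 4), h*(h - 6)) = h - 6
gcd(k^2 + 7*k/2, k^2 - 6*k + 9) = 1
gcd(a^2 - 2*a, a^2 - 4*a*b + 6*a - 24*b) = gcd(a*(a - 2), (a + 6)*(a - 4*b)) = 1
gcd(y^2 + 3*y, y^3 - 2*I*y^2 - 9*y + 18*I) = y + 3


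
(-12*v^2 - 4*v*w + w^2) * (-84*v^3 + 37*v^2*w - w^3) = 1008*v^5 - 108*v^4*w - 232*v^3*w^2 + 49*v^2*w^3 + 4*v*w^4 - w^5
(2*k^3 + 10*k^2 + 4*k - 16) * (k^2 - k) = 2*k^5 + 8*k^4 - 6*k^3 - 20*k^2 + 16*k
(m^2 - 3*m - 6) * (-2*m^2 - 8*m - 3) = -2*m^4 - 2*m^3 + 33*m^2 + 57*m + 18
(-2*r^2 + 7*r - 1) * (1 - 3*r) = 6*r^3 - 23*r^2 + 10*r - 1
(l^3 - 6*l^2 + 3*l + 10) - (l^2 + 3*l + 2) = l^3 - 7*l^2 + 8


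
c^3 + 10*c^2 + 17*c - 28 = (c - 1)*(c + 4)*(c + 7)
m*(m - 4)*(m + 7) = m^3 + 3*m^2 - 28*m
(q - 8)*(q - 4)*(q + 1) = q^3 - 11*q^2 + 20*q + 32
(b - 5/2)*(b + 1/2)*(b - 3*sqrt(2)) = b^3 - 3*sqrt(2)*b^2 - 2*b^2 - 5*b/4 + 6*sqrt(2)*b + 15*sqrt(2)/4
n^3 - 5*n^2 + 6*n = n*(n - 3)*(n - 2)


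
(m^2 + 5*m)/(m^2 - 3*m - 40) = m/(m - 8)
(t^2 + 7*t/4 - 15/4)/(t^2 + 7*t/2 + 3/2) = (4*t - 5)/(2*(2*t + 1))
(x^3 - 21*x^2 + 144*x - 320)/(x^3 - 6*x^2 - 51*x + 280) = (x - 8)/(x + 7)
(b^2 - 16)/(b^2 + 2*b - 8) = (b - 4)/(b - 2)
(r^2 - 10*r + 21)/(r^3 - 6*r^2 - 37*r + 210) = (r - 3)/(r^2 + r - 30)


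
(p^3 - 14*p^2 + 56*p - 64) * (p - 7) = p^4 - 21*p^3 + 154*p^2 - 456*p + 448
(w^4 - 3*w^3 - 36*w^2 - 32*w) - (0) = w^4 - 3*w^3 - 36*w^2 - 32*w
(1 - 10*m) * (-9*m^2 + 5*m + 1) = 90*m^3 - 59*m^2 - 5*m + 1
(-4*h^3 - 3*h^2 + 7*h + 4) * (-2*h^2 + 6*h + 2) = 8*h^5 - 18*h^4 - 40*h^3 + 28*h^2 + 38*h + 8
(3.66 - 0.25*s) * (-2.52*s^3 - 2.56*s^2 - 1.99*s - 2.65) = 0.63*s^4 - 8.5832*s^3 - 8.8721*s^2 - 6.6209*s - 9.699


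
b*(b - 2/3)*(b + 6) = b^3 + 16*b^2/3 - 4*b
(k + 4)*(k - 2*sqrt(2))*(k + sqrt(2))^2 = k^4 + 4*k^3 - 6*k^2 - 24*k - 4*sqrt(2)*k - 16*sqrt(2)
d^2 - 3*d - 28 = (d - 7)*(d + 4)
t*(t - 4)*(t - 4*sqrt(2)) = t^3 - 4*sqrt(2)*t^2 - 4*t^2 + 16*sqrt(2)*t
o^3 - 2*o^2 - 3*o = o*(o - 3)*(o + 1)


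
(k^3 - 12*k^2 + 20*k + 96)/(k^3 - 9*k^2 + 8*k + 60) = (k - 8)/(k - 5)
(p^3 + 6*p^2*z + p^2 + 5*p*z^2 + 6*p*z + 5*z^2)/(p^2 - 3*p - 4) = (p^2 + 6*p*z + 5*z^2)/(p - 4)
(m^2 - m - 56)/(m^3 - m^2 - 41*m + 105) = (m - 8)/(m^2 - 8*m + 15)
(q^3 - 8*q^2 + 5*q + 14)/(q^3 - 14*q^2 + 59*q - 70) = (q + 1)/(q - 5)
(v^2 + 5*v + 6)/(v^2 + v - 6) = (v + 2)/(v - 2)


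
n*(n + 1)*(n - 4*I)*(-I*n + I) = -I*n^4 - 4*n^3 + I*n^2 + 4*n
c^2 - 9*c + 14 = (c - 7)*(c - 2)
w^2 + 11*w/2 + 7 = (w + 2)*(w + 7/2)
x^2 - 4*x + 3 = (x - 3)*(x - 1)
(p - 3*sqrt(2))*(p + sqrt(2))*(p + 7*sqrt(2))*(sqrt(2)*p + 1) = sqrt(2)*p^4 + 11*p^3 - 29*sqrt(2)*p^2 - 118*p - 42*sqrt(2)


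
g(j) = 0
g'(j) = 0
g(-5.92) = 0.00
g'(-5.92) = 0.00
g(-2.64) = 0.00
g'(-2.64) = 0.00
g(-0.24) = 0.00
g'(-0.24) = 0.00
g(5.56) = 0.00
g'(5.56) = 0.00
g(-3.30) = 0.00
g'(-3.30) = 0.00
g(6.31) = 0.00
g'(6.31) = 0.00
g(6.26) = 0.00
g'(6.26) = 0.00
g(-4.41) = 0.00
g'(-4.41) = 0.00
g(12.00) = 0.00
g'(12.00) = 0.00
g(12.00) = 0.00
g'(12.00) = 0.00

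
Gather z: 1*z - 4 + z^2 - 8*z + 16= z^2 - 7*z + 12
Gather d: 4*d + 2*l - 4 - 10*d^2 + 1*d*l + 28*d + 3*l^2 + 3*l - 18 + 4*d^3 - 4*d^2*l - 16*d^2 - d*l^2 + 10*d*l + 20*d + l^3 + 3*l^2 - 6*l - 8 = 4*d^3 + d^2*(-4*l - 26) + d*(-l^2 + 11*l + 52) + l^3 + 6*l^2 - l - 30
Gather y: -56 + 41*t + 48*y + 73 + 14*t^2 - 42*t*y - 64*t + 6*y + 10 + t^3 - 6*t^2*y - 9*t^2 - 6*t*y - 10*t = t^3 + 5*t^2 - 33*t + y*(-6*t^2 - 48*t + 54) + 27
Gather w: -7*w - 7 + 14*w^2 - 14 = 14*w^2 - 7*w - 21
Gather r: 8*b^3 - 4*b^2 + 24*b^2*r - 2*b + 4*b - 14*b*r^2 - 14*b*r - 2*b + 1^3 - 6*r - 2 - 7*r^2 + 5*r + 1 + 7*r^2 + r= 8*b^3 - 4*b^2 - 14*b*r^2 + r*(24*b^2 - 14*b)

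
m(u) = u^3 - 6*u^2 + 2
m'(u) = 3*u^2 - 12*u = 3*u*(u - 4)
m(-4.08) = -165.80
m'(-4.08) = 98.90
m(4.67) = -27.01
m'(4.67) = 9.39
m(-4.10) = -167.78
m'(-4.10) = 99.63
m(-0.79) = -2.24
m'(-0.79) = 11.35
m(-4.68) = -231.92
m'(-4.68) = 121.87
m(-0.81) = -2.47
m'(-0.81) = 11.69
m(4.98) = -23.30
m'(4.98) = 14.64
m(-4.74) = -239.30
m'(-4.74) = 124.28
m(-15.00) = -4723.00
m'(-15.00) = 855.00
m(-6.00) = -430.00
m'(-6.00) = 180.00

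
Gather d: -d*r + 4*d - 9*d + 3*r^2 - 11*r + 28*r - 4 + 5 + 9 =d*(-r - 5) + 3*r^2 + 17*r + 10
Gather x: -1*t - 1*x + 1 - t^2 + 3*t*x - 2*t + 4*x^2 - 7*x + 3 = -t^2 - 3*t + 4*x^2 + x*(3*t - 8) + 4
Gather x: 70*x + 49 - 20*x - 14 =50*x + 35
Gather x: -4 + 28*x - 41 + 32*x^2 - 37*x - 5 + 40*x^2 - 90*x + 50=72*x^2 - 99*x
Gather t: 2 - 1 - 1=0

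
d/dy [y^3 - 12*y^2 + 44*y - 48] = 3*y^2 - 24*y + 44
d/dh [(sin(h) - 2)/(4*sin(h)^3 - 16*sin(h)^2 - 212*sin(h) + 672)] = (-sin(h)^3 + 5*sin(h)^2 - 8*sin(h) + 31)*cos(h)/(2*(sin(h)^3 - 4*sin(h)^2 - 53*sin(h) + 168)^2)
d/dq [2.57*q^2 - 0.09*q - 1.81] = 5.14*q - 0.09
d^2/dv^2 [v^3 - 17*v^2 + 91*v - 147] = 6*v - 34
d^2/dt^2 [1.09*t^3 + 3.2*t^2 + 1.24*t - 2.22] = 6.54*t + 6.4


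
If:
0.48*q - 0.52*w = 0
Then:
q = 1.08333333333333*w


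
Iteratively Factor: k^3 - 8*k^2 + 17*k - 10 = (k - 5)*(k^2 - 3*k + 2) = (k - 5)*(k - 1)*(k - 2)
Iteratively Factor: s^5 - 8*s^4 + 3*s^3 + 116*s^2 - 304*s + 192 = (s - 1)*(s^4 - 7*s^3 - 4*s^2 + 112*s - 192) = (s - 3)*(s - 1)*(s^3 - 4*s^2 - 16*s + 64) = (s - 4)*(s - 3)*(s - 1)*(s^2 - 16) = (s - 4)*(s - 3)*(s - 1)*(s + 4)*(s - 4)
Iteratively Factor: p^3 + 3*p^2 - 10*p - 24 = (p + 4)*(p^2 - p - 6) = (p - 3)*(p + 4)*(p + 2)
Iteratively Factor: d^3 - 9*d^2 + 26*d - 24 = (d - 2)*(d^2 - 7*d + 12) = (d - 4)*(d - 2)*(d - 3)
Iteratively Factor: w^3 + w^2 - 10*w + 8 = (w - 1)*(w^2 + 2*w - 8) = (w - 1)*(w + 4)*(w - 2)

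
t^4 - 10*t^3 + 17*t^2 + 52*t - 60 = (t - 6)*(t - 5)*(t - 1)*(t + 2)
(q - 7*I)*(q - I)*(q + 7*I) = q^3 - I*q^2 + 49*q - 49*I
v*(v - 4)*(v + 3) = v^3 - v^2 - 12*v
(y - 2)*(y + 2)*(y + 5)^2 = y^4 + 10*y^3 + 21*y^2 - 40*y - 100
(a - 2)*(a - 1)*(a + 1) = a^3 - 2*a^2 - a + 2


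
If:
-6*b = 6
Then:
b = -1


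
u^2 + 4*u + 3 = (u + 1)*(u + 3)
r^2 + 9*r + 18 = (r + 3)*(r + 6)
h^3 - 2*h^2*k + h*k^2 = h*(h - k)^2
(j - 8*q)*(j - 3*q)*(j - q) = j^3 - 12*j^2*q + 35*j*q^2 - 24*q^3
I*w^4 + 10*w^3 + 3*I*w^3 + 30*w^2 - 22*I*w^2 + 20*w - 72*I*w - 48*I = (w + 2)*(w - 6*I)*(w - 4*I)*(I*w + I)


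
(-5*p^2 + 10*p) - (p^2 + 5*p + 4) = -6*p^2 + 5*p - 4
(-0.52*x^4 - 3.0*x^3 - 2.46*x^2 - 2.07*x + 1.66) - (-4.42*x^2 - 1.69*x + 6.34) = -0.52*x^4 - 3.0*x^3 + 1.96*x^2 - 0.38*x - 4.68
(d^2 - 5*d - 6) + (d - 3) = d^2 - 4*d - 9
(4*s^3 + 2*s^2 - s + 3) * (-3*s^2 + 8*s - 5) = -12*s^5 + 26*s^4 - s^3 - 27*s^2 + 29*s - 15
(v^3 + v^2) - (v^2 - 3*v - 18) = v^3 + 3*v + 18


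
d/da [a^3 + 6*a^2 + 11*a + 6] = 3*a^2 + 12*a + 11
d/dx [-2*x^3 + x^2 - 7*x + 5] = -6*x^2 + 2*x - 7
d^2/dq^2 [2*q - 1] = 0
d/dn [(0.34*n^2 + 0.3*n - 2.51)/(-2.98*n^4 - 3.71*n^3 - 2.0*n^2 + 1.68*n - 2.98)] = (2.0264*n^5 + 3.9434*n^4 - 27.6932*n^3 - 26.7651*n^2 - 12.0664*n + 3.3228)/(8.8804*n^8 + 22.1116*n^7 + 25.6841*n^6 + 4.8272*n^5 + 9.2952*n^4 + 15.3916*n^3 + 14.7424*n^2 - 10.0128*n + 8.8804)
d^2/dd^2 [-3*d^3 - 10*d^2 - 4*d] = -18*d - 20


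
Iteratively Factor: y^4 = (y)*(y^3) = y^2*(y^2) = y^3*(y)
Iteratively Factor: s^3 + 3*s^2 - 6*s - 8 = (s + 1)*(s^2 + 2*s - 8) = (s + 1)*(s + 4)*(s - 2)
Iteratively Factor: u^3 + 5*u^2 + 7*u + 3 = (u + 1)*(u^2 + 4*u + 3) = (u + 1)*(u + 3)*(u + 1)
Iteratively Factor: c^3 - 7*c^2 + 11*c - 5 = (c - 1)*(c^2 - 6*c + 5) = (c - 5)*(c - 1)*(c - 1)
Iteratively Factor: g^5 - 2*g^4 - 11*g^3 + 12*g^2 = (g - 4)*(g^4 + 2*g^3 - 3*g^2) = (g - 4)*(g - 1)*(g^3 + 3*g^2) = g*(g - 4)*(g - 1)*(g^2 + 3*g) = g^2*(g - 4)*(g - 1)*(g + 3)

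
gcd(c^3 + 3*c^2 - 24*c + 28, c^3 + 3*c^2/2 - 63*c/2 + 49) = c^2 + 5*c - 14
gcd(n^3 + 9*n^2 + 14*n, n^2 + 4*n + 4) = n + 2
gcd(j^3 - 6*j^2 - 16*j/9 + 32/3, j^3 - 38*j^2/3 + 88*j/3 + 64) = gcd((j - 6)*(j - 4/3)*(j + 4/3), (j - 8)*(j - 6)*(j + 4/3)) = j^2 - 14*j/3 - 8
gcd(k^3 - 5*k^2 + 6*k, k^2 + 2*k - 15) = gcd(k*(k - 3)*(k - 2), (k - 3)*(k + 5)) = k - 3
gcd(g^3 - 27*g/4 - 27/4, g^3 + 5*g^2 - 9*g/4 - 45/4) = g + 3/2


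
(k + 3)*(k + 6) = k^2 + 9*k + 18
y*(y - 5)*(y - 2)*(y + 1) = y^4 - 6*y^3 + 3*y^2 + 10*y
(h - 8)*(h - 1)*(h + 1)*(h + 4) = h^4 - 4*h^3 - 33*h^2 + 4*h + 32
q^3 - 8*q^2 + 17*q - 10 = (q - 5)*(q - 2)*(q - 1)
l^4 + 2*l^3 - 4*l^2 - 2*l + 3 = (l - 1)^2*(l + 1)*(l + 3)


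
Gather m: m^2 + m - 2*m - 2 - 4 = m^2 - m - 6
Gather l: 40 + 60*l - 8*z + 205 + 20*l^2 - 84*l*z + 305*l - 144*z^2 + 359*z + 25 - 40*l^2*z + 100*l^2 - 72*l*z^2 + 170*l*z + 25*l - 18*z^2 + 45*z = l^2*(120 - 40*z) + l*(-72*z^2 + 86*z + 390) - 162*z^2 + 396*z + 270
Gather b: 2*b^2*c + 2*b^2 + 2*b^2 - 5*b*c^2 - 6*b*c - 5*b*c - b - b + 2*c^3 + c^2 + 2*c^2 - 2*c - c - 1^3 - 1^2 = b^2*(2*c + 4) + b*(-5*c^2 - 11*c - 2) + 2*c^3 + 3*c^2 - 3*c - 2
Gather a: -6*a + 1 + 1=2 - 6*a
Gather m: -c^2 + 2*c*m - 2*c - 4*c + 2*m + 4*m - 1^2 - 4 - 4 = -c^2 - 6*c + m*(2*c + 6) - 9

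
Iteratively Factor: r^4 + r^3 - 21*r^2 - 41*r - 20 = (r + 1)*(r^3 - 21*r - 20) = (r + 1)^2*(r^2 - r - 20) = (r - 5)*(r + 1)^2*(r + 4)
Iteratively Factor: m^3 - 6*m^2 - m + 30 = (m - 3)*(m^2 - 3*m - 10) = (m - 3)*(m + 2)*(m - 5)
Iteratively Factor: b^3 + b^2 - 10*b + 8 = (b - 1)*(b^2 + 2*b - 8) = (b - 2)*(b - 1)*(b + 4)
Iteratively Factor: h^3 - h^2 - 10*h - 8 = (h + 1)*(h^2 - 2*h - 8) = (h + 1)*(h + 2)*(h - 4)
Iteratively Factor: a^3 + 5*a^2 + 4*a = (a)*(a^2 + 5*a + 4) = a*(a + 4)*(a + 1)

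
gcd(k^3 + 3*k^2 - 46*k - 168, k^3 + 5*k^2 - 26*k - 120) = k^2 + 10*k + 24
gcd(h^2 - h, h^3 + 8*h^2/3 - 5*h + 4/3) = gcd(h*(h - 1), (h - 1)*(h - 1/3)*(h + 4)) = h - 1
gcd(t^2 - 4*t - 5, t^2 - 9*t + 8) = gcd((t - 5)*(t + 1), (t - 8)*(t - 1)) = 1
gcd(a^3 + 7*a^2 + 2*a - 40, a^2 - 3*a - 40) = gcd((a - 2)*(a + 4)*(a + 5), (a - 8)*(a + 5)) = a + 5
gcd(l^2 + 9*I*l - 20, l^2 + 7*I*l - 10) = l + 5*I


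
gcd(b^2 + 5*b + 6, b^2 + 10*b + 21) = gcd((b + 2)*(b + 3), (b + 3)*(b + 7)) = b + 3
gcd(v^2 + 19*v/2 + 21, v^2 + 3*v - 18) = v + 6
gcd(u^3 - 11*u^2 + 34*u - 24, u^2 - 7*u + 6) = u^2 - 7*u + 6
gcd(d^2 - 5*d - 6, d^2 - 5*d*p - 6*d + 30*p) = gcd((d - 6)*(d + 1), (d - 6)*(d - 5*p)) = d - 6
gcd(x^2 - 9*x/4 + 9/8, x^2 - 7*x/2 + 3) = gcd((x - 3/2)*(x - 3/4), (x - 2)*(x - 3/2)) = x - 3/2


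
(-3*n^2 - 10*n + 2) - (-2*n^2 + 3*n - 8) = -n^2 - 13*n + 10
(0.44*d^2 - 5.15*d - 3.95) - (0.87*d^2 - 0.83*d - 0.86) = -0.43*d^2 - 4.32*d - 3.09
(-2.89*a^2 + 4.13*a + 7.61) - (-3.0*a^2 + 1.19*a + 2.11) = 0.11*a^2 + 2.94*a + 5.5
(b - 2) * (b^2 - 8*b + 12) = b^3 - 10*b^2 + 28*b - 24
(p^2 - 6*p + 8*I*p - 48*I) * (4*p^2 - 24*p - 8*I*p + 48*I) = 4*p^4 - 48*p^3 + 24*I*p^3 + 208*p^2 - 288*I*p^2 - 768*p + 864*I*p + 2304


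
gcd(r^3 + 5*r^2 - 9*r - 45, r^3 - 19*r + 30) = r^2 + 2*r - 15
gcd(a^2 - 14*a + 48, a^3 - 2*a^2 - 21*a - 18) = a - 6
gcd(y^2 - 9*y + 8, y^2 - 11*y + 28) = 1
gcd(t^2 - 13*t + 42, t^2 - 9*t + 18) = t - 6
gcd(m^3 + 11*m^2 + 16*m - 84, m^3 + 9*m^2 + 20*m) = 1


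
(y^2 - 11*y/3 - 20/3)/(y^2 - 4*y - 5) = (y + 4/3)/(y + 1)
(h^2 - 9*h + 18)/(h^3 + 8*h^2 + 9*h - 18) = (h^2 - 9*h + 18)/(h^3 + 8*h^2 + 9*h - 18)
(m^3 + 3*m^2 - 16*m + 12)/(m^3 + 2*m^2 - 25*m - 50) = (m^3 + 3*m^2 - 16*m + 12)/(m^3 + 2*m^2 - 25*m - 50)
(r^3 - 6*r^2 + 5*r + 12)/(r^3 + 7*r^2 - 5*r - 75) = (r^2 - 3*r - 4)/(r^2 + 10*r + 25)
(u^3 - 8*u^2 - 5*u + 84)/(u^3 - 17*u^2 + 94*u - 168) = (u + 3)/(u - 6)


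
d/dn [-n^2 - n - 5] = -2*n - 1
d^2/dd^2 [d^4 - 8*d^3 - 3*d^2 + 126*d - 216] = 12*d^2 - 48*d - 6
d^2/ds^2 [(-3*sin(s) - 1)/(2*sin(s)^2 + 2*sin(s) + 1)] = (12*sin(s)^5 + 4*sin(s)^4 - 48*sin(s)^3 - 34*sin(s)^2 + 13*sin(s) + 8)/(2*sin(s) - cos(2*s) + 2)^3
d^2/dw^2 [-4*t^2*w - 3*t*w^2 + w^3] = -6*t + 6*w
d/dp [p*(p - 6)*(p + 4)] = 3*p^2 - 4*p - 24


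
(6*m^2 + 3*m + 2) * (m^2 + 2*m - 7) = 6*m^4 + 15*m^3 - 34*m^2 - 17*m - 14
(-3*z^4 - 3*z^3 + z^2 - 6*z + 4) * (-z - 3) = 3*z^5 + 12*z^4 + 8*z^3 + 3*z^2 + 14*z - 12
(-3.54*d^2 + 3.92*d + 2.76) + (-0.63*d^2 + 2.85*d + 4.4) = -4.17*d^2 + 6.77*d + 7.16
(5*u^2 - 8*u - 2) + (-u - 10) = 5*u^2 - 9*u - 12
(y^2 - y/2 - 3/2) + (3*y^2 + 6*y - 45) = 4*y^2 + 11*y/2 - 93/2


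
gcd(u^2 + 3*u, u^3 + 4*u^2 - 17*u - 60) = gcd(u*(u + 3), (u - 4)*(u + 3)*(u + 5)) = u + 3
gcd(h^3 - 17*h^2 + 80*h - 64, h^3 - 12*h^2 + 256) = h^2 - 16*h + 64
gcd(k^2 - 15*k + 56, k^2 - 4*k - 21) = k - 7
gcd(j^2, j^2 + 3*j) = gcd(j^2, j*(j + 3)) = j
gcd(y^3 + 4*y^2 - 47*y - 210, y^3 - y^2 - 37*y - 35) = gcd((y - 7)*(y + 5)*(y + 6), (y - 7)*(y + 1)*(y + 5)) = y^2 - 2*y - 35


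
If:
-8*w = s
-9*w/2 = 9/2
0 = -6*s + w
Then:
No Solution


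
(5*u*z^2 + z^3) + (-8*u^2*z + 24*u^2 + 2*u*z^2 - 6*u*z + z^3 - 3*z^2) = -8*u^2*z + 24*u^2 + 7*u*z^2 - 6*u*z + 2*z^3 - 3*z^2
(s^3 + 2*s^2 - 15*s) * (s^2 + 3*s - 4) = s^5 + 5*s^4 - 13*s^3 - 53*s^2 + 60*s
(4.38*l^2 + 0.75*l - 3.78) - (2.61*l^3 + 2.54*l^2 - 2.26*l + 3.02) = -2.61*l^3 + 1.84*l^2 + 3.01*l - 6.8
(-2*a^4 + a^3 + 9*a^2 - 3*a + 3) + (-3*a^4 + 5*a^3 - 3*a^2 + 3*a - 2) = -5*a^4 + 6*a^3 + 6*a^2 + 1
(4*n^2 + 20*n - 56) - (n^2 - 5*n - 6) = 3*n^2 + 25*n - 50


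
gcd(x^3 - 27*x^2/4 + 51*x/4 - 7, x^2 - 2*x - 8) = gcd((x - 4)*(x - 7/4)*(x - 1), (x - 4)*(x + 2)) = x - 4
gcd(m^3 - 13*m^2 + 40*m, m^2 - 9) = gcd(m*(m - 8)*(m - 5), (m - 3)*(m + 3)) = 1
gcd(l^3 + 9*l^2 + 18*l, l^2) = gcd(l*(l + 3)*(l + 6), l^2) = l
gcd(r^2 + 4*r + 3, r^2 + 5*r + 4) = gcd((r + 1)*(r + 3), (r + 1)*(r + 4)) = r + 1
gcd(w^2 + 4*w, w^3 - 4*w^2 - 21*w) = w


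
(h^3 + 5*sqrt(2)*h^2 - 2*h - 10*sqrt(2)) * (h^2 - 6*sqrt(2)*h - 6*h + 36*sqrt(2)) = h^5 - 6*h^4 - sqrt(2)*h^4 - 62*h^3 + 6*sqrt(2)*h^3 + 2*sqrt(2)*h^2 + 372*h^2 - 12*sqrt(2)*h + 120*h - 720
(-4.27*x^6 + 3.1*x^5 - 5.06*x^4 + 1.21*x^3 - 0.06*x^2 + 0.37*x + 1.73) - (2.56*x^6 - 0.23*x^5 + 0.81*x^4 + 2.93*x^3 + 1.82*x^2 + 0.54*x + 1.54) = -6.83*x^6 + 3.33*x^5 - 5.87*x^4 - 1.72*x^3 - 1.88*x^2 - 0.17*x + 0.19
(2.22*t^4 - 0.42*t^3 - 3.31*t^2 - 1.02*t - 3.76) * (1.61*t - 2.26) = 3.5742*t^5 - 5.6934*t^4 - 4.3799*t^3 + 5.8384*t^2 - 3.7484*t + 8.4976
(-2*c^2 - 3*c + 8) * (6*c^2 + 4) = -12*c^4 - 18*c^3 + 40*c^2 - 12*c + 32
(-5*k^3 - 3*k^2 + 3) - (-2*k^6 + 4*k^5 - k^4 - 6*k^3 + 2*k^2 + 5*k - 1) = 2*k^6 - 4*k^5 + k^4 + k^3 - 5*k^2 - 5*k + 4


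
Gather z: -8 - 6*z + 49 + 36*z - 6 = 30*z + 35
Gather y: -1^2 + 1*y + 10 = y + 9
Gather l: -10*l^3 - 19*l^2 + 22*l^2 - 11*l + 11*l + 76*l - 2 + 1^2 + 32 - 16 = -10*l^3 + 3*l^2 + 76*l + 15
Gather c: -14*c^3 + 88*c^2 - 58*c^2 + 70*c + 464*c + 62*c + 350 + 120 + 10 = -14*c^3 + 30*c^2 + 596*c + 480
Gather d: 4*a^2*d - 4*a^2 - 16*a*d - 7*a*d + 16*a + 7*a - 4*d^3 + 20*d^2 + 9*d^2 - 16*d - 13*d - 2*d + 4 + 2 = -4*a^2 + 23*a - 4*d^3 + 29*d^2 + d*(4*a^2 - 23*a - 31) + 6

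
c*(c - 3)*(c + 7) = c^3 + 4*c^2 - 21*c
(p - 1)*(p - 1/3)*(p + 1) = p^3 - p^2/3 - p + 1/3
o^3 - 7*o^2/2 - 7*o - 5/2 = (o - 5)*(o + 1/2)*(o + 1)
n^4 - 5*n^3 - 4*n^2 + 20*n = n*(n - 5)*(n - 2)*(n + 2)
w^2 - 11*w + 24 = (w - 8)*(w - 3)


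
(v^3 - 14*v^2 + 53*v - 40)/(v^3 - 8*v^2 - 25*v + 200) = (v - 1)/(v + 5)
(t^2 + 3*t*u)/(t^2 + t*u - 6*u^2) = t/(t - 2*u)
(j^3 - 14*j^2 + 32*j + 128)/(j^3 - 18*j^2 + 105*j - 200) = (j^2 - 6*j - 16)/(j^2 - 10*j + 25)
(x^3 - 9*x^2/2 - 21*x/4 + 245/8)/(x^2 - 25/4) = (4*x^2 - 28*x + 49)/(2*(2*x - 5))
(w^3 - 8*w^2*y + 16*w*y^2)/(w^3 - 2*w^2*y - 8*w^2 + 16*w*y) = (w^2 - 8*w*y + 16*y^2)/(w^2 - 2*w*y - 8*w + 16*y)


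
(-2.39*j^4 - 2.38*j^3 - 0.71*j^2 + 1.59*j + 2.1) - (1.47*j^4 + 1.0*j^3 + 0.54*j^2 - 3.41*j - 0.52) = -3.86*j^4 - 3.38*j^3 - 1.25*j^2 + 5.0*j + 2.62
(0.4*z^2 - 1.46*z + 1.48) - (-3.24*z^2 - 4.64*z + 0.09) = 3.64*z^2 + 3.18*z + 1.39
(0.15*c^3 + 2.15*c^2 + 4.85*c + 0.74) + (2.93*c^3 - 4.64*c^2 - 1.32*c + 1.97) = 3.08*c^3 - 2.49*c^2 + 3.53*c + 2.71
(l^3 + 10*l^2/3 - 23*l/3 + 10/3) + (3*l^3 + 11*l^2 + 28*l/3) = 4*l^3 + 43*l^2/3 + 5*l/3 + 10/3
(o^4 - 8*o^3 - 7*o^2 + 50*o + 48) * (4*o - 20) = 4*o^5 - 52*o^4 + 132*o^3 + 340*o^2 - 808*o - 960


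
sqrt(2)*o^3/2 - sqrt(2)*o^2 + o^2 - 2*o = o*(o - 2)*(sqrt(2)*o/2 + 1)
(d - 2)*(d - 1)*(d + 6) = d^3 + 3*d^2 - 16*d + 12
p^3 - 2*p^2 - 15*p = p*(p - 5)*(p + 3)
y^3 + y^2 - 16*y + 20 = (y - 2)^2*(y + 5)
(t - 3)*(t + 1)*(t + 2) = t^3 - 7*t - 6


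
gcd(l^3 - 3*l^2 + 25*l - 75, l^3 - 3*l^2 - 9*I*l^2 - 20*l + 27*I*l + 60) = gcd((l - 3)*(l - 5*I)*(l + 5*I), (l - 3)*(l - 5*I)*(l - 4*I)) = l^2 + l*(-3 - 5*I) + 15*I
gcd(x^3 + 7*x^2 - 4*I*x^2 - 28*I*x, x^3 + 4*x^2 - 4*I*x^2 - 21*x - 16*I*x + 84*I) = x^2 + x*(7 - 4*I) - 28*I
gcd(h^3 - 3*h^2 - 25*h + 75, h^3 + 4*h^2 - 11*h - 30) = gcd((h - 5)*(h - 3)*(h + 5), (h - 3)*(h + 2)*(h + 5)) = h^2 + 2*h - 15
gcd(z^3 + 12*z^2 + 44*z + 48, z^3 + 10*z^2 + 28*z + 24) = z^2 + 8*z + 12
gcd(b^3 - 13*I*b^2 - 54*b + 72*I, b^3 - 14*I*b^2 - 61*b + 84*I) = b^2 - 7*I*b - 12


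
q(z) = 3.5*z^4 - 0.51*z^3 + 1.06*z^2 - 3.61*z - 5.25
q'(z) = 14.0*z^3 - 1.53*z^2 + 2.12*z - 3.61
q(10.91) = 49006.16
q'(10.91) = 18017.76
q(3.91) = 784.40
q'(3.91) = 818.16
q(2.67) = 160.83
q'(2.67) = 257.62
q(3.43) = 458.70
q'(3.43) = 550.61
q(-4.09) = 1041.54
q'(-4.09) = -995.73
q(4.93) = 2009.15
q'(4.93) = 1647.18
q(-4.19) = 1144.76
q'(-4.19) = -1069.19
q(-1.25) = 10.46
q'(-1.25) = -35.99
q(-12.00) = 73647.99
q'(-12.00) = -24441.37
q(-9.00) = 23448.39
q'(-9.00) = -10352.62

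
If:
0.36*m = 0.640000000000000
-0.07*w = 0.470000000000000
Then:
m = 1.78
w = -6.71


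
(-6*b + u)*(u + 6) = -6*b*u - 36*b + u^2 + 6*u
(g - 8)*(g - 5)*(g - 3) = g^3 - 16*g^2 + 79*g - 120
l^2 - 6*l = l*(l - 6)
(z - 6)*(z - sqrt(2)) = z^2 - 6*z - sqrt(2)*z + 6*sqrt(2)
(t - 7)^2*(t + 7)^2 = t^4 - 98*t^2 + 2401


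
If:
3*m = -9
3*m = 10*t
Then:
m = -3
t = -9/10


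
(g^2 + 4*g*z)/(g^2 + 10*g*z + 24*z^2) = g/(g + 6*z)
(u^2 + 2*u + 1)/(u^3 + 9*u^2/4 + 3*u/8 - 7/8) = 8*(u + 1)/(8*u^2 + 10*u - 7)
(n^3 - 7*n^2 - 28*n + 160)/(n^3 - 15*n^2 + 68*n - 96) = (n + 5)/(n - 3)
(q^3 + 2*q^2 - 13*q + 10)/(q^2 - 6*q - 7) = (-q^3 - 2*q^2 + 13*q - 10)/(-q^2 + 6*q + 7)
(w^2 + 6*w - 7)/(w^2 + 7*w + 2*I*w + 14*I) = (w - 1)/(w + 2*I)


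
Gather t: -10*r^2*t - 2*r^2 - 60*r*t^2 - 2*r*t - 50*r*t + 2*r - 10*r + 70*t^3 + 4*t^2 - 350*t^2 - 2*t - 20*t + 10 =-2*r^2 - 8*r + 70*t^3 + t^2*(-60*r - 346) + t*(-10*r^2 - 52*r - 22) + 10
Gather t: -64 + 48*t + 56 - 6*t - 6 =42*t - 14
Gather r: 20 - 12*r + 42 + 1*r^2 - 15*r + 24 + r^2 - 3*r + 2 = 2*r^2 - 30*r + 88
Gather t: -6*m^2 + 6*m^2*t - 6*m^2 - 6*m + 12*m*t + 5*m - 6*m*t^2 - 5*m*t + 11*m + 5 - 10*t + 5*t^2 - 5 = -12*m^2 + 10*m + t^2*(5 - 6*m) + t*(6*m^2 + 7*m - 10)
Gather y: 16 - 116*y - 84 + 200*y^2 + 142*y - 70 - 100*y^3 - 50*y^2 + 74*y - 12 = -100*y^3 + 150*y^2 + 100*y - 150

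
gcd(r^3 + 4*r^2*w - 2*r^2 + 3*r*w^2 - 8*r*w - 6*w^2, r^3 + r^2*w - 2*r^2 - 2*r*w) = r^2 + r*w - 2*r - 2*w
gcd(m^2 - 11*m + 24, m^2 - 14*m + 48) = m - 8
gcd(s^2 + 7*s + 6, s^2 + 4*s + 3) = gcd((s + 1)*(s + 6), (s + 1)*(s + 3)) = s + 1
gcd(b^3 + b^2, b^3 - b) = b^2 + b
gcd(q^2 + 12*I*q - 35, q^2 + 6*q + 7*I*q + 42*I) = q + 7*I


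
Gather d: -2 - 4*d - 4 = -4*d - 6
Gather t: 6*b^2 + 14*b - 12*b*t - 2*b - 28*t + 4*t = 6*b^2 + 12*b + t*(-12*b - 24)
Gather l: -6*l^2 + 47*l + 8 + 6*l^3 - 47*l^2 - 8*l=6*l^3 - 53*l^2 + 39*l + 8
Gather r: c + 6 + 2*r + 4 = c + 2*r + 10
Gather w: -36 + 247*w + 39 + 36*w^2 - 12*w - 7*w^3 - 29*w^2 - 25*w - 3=-7*w^3 + 7*w^2 + 210*w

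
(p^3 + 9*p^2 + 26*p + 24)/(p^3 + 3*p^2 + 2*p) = (p^2 + 7*p + 12)/(p*(p + 1))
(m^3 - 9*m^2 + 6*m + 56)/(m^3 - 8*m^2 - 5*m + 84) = (m + 2)/(m + 3)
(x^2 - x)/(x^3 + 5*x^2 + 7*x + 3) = x*(x - 1)/(x^3 + 5*x^2 + 7*x + 3)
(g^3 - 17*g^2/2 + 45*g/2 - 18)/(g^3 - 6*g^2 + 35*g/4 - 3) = 2*(g - 3)/(2*g - 1)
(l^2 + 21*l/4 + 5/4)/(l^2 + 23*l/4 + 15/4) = (4*l + 1)/(4*l + 3)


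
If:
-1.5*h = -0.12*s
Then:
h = 0.08*s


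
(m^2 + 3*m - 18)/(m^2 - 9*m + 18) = (m + 6)/(m - 6)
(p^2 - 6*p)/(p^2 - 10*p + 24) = p/(p - 4)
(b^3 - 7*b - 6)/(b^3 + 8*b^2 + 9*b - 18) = (b^3 - 7*b - 6)/(b^3 + 8*b^2 + 9*b - 18)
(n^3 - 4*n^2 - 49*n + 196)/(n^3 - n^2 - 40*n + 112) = (n - 7)/(n - 4)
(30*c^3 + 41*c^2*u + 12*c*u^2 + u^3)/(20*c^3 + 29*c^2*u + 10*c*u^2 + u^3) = (6*c + u)/(4*c + u)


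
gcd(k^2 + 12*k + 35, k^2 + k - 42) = k + 7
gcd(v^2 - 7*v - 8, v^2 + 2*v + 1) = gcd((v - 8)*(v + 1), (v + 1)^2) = v + 1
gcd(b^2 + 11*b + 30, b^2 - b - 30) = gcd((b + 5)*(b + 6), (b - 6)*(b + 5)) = b + 5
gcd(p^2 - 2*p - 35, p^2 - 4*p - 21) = p - 7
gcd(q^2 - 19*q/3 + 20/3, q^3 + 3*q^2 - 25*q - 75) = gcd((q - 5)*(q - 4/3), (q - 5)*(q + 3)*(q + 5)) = q - 5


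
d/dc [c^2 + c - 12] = 2*c + 1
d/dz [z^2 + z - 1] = 2*z + 1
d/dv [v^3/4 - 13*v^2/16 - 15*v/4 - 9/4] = 3*v^2/4 - 13*v/8 - 15/4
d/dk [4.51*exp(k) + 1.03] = 4.51*exp(k)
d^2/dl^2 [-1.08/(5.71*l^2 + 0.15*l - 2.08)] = (70.424856*l^2 + 1.85004*l - 1.08*(11.42*l + 0.15)*(22.84*l + 0.3) - 25.653888)/(5.71*l^2 + 0.15*l - 2.08)^3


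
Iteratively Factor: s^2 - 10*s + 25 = (s - 5)*(s - 5)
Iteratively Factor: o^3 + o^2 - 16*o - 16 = (o + 1)*(o^2 - 16) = (o + 1)*(o + 4)*(o - 4)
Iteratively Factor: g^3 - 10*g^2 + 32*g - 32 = (g - 4)*(g^2 - 6*g + 8) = (g - 4)*(g - 2)*(g - 4)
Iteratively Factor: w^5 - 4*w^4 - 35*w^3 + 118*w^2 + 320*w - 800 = (w + 4)*(w^4 - 8*w^3 - 3*w^2 + 130*w - 200) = (w - 2)*(w + 4)*(w^3 - 6*w^2 - 15*w + 100) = (w - 2)*(w + 4)^2*(w^2 - 10*w + 25) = (w - 5)*(w - 2)*(w + 4)^2*(w - 5)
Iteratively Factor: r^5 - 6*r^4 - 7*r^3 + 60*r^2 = (r)*(r^4 - 6*r^3 - 7*r^2 + 60*r) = r*(r - 5)*(r^3 - r^2 - 12*r) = r^2*(r - 5)*(r^2 - r - 12) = r^2*(r - 5)*(r + 3)*(r - 4)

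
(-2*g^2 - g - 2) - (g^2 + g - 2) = -3*g^2 - 2*g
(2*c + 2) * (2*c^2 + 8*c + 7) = 4*c^3 + 20*c^2 + 30*c + 14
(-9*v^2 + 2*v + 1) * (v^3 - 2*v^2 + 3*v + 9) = -9*v^5 + 20*v^4 - 30*v^3 - 77*v^2 + 21*v + 9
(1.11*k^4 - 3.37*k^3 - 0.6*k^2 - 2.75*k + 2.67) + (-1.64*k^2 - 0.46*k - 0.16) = 1.11*k^4 - 3.37*k^3 - 2.24*k^2 - 3.21*k + 2.51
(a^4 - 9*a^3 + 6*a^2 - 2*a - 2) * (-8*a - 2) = -8*a^5 + 70*a^4 - 30*a^3 + 4*a^2 + 20*a + 4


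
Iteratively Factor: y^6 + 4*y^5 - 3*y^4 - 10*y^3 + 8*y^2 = (y)*(y^5 + 4*y^4 - 3*y^3 - 10*y^2 + 8*y) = y*(y + 2)*(y^4 + 2*y^3 - 7*y^2 + 4*y) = y*(y + 2)*(y + 4)*(y^3 - 2*y^2 + y) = y^2*(y + 2)*(y + 4)*(y^2 - 2*y + 1) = y^2*(y - 1)*(y + 2)*(y + 4)*(y - 1)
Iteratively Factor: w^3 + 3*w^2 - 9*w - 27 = (w + 3)*(w^2 - 9) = (w - 3)*(w + 3)*(w + 3)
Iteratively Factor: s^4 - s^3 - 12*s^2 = (s + 3)*(s^3 - 4*s^2) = (s - 4)*(s + 3)*(s^2) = s*(s - 4)*(s + 3)*(s)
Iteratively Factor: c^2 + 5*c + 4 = (c + 1)*(c + 4)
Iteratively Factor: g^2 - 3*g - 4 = (g - 4)*(g + 1)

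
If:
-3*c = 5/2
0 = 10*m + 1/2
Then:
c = -5/6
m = -1/20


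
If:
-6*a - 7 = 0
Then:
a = -7/6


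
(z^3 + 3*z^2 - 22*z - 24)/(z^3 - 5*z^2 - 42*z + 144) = (z^2 - 3*z - 4)/(z^2 - 11*z + 24)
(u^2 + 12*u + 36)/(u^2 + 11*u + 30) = (u + 6)/(u + 5)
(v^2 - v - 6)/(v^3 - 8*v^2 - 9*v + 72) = (v + 2)/(v^2 - 5*v - 24)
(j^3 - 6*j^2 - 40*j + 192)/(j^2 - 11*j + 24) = (j^2 + 2*j - 24)/(j - 3)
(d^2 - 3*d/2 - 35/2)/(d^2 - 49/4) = 2*(d - 5)/(2*d - 7)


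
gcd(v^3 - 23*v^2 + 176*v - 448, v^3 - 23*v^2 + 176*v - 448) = v^3 - 23*v^2 + 176*v - 448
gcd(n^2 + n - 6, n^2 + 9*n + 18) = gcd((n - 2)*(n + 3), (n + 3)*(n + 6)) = n + 3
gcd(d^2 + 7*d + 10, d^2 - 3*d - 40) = d + 5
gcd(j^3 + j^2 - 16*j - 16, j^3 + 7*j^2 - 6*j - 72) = j + 4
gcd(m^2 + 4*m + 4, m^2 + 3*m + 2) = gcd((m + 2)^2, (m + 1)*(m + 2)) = m + 2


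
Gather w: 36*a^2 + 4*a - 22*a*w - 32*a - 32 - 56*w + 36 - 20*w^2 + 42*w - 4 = 36*a^2 - 28*a - 20*w^2 + w*(-22*a - 14)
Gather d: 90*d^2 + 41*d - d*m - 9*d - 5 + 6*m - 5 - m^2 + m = 90*d^2 + d*(32 - m) - m^2 + 7*m - 10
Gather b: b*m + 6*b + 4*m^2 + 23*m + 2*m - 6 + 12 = b*(m + 6) + 4*m^2 + 25*m + 6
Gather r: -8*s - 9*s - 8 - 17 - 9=-17*s - 34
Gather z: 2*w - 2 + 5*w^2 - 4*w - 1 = 5*w^2 - 2*w - 3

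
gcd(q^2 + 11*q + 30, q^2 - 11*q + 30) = 1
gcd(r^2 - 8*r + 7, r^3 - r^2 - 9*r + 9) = r - 1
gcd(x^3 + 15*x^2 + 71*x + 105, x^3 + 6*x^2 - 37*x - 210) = x^2 + 12*x + 35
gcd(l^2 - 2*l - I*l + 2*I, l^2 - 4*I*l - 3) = l - I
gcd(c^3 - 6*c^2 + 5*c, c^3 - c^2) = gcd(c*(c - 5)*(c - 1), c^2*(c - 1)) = c^2 - c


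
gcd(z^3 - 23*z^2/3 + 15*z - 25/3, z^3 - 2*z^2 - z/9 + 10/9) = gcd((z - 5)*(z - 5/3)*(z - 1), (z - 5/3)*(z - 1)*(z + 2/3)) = z^2 - 8*z/3 + 5/3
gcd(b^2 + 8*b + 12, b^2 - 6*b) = 1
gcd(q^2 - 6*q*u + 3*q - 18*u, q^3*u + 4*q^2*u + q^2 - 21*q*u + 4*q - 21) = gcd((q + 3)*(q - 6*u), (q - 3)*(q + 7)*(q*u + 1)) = 1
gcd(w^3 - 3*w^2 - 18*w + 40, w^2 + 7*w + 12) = w + 4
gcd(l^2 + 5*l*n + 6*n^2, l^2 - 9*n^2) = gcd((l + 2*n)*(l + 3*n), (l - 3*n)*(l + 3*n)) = l + 3*n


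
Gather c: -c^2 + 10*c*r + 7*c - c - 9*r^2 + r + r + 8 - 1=-c^2 + c*(10*r + 6) - 9*r^2 + 2*r + 7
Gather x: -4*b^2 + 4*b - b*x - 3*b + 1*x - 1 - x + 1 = -4*b^2 - b*x + b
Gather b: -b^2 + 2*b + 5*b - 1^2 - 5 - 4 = -b^2 + 7*b - 10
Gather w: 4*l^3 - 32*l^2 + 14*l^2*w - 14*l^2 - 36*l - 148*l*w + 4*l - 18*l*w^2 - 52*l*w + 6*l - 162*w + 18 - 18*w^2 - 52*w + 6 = 4*l^3 - 46*l^2 - 26*l + w^2*(-18*l - 18) + w*(14*l^2 - 200*l - 214) + 24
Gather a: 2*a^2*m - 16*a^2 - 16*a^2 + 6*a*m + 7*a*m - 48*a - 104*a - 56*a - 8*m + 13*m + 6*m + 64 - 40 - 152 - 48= a^2*(2*m - 32) + a*(13*m - 208) + 11*m - 176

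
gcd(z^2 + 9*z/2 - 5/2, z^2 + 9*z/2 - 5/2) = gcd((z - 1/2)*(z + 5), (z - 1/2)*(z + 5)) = z^2 + 9*z/2 - 5/2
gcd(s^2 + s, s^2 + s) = s^2 + s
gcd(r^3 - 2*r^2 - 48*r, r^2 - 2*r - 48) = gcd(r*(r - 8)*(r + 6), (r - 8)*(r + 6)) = r^2 - 2*r - 48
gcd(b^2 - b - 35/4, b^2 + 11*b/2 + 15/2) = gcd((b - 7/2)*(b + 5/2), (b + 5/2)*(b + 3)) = b + 5/2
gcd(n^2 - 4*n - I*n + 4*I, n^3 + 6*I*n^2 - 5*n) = 1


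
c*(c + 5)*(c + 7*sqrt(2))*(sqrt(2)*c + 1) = sqrt(2)*c^4 + 5*sqrt(2)*c^3 + 15*c^3 + 7*sqrt(2)*c^2 + 75*c^2 + 35*sqrt(2)*c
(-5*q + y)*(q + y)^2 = -5*q^3 - 9*q^2*y - 3*q*y^2 + y^3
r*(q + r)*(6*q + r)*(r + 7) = 6*q^2*r^2 + 42*q^2*r + 7*q*r^3 + 49*q*r^2 + r^4 + 7*r^3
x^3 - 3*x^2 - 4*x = x*(x - 4)*(x + 1)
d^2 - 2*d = d*(d - 2)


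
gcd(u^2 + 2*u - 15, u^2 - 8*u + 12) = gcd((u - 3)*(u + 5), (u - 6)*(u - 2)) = 1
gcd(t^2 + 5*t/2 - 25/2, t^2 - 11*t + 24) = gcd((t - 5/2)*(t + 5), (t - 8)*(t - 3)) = 1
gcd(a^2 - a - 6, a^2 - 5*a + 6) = a - 3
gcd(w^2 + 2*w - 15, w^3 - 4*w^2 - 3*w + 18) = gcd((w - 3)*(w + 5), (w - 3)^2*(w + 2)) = w - 3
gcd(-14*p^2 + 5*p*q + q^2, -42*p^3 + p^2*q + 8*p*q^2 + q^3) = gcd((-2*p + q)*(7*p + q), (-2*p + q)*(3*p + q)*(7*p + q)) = 14*p^2 - 5*p*q - q^2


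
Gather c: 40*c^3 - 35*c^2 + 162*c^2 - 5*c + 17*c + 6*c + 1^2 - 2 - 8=40*c^3 + 127*c^2 + 18*c - 9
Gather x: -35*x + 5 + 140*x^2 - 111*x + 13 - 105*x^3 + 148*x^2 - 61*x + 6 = -105*x^3 + 288*x^2 - 207*x + 24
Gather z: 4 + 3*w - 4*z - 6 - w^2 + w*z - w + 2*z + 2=-w^2 + 2*w + z*(w - 2)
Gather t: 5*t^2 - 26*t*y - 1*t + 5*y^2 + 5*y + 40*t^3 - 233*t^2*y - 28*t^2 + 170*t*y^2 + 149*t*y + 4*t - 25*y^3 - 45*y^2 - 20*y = 40*t^3 + t^2*(-233*y - 23) + t*(170*y^2 + 123*y + 3) - 25*y^3 - 40*y^2 - 15*y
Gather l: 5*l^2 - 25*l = 5*l^2 - 25*l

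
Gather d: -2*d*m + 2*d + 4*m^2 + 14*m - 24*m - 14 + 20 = d*(2 - 2*m) + 4*m^2 - 10*m + 6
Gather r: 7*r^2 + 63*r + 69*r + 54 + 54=7*r^2 + 132*r + 108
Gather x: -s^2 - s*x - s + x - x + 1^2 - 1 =-s^2 - s*x - s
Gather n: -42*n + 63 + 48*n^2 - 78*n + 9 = 48*n^2 - 120*n + 72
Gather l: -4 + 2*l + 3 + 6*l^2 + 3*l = 6*l^2 + 5*l - 1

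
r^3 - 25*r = r*(r - 5)*(r + 5)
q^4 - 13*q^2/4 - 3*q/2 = q*(q - 2)*(q + 1/2)*(q + 3/2)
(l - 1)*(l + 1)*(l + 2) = l^3 + 2*l^2 - l - 2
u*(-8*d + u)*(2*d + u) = -16*d^2*u - 6*d*u^2 + u^3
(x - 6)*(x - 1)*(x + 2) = x^3 - 5*x^2 - 8*x + 12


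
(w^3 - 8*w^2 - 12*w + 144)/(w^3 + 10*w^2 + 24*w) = (w^2 - 12*w + 36)/(w*(w + 6))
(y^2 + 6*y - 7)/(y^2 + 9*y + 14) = (y - 1)/(y + 2)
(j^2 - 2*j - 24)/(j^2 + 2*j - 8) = (j - 6)/(j - 2)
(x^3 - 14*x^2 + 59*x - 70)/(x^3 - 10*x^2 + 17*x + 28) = (x^2 - 7*x + 10)/(x^2 - 3*x - 4)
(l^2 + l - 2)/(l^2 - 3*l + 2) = (l + 2)/(l - 2)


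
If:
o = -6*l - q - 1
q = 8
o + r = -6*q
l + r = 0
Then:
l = 39/7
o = -297/7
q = 8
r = -39/7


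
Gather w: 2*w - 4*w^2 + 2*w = -4*w^2 + 4*w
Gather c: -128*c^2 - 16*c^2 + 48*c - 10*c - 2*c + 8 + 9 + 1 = -144*c^2 + 36*c + 18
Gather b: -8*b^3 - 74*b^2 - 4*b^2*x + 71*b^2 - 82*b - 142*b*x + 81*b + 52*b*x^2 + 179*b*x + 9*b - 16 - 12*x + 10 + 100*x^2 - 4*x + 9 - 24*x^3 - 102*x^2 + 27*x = -8*b^3 + b^2*(-4*x - 3) + b*(52*x^2 + 37*x + 8) - 24*x^3 - 2*x^2 + 11*x + 3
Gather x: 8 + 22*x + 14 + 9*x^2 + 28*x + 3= 9*x^2 + 50*x + 25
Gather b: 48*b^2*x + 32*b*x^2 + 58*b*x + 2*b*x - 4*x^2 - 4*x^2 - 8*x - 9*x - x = 48*b^2*x + b*(32*x^2 + 60*x) - 8*x^2 - 18*x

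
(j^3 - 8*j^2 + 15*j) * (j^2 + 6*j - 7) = j^5 - 2*j^4 - 40*j^3 + 146*j^2 - 105*j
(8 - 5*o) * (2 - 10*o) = 50*o^2 - 90*o + 16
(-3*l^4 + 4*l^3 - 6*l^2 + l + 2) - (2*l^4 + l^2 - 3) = -5*l^4 + 4*l^3 - 7*l^2 + l + 5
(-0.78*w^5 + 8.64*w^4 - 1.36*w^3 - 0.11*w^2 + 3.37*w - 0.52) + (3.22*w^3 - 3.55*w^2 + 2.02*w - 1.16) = -0.78*w^5 + 8.64*w^4 + 1.86*w^3 - 3.66*w^2 + 5.39*w - 1.68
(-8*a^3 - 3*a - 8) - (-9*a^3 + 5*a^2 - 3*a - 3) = a^3 - 5*a^2 - 5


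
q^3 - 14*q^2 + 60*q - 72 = (q - 6)^2*(q - 2)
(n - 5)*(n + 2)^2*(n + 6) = n^4 + 5*n^3 - 22*n^2 - 116*n - 120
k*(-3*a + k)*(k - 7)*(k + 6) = -3*a*k^3 + 3*a*k^2 + 126*a*k + k^4 - k^3 - 42*k^2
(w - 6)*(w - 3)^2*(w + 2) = w^4 - 10*w^3 + 21*w^2 + 36*w - 108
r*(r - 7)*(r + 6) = r^3 - r^2 - 42*r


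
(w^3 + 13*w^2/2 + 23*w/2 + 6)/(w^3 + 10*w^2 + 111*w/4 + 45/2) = 2*(w^2 + 5*w + 4)/(2*w^2 + 17*w + 30)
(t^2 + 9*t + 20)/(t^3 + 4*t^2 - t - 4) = (t + 5)/(t^2 - 1)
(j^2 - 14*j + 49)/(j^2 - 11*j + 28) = (j - 7)/(j - 4)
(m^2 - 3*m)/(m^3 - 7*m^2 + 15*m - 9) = m/(m^2 - 4*m + 3)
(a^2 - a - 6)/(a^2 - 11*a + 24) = (a + 2)/(a - 8)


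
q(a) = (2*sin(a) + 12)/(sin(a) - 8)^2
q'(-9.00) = -0.06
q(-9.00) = 0.16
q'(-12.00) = 0.08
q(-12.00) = 0.23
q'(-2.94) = -0.07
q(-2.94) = 0.17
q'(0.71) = 0.08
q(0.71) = 0.25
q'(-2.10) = -0.03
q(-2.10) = 0.13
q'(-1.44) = 0.01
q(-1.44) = 0.12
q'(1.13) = 0.05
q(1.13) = 0.27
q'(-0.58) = 0.05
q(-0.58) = 0.15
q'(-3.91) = -0.08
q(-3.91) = 0.25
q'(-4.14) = -0.06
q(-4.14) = 0.27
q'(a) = 2*cos(a)/(sin(a) - 8)^2 - 2*(2*sin(a) + 12)*cos(a)/(sin(a) - 8)^3 = -2*(sin(a) + 20)*cos(a)/(sin(a) - 8)^3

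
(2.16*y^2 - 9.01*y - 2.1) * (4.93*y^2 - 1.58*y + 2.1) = 10.6488*y^4 - 47.8321*y^3 + 8.4188*y^2 - 15.603*y - 4.41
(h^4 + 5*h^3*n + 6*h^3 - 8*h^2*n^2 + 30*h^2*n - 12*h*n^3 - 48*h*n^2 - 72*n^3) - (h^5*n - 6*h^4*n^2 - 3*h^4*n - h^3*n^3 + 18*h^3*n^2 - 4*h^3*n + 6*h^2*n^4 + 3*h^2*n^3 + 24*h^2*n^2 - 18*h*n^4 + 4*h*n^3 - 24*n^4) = -h^5*n + 6*h^4*n^2 + 3*h^4*n + h^4 + h^3*n^3 - 18*h^3*n^2 + 9*h^3*n + 6*h^3 - 6*h^2*n^4 - 3*h^2*n^3 - 32*h^2*n^2 + 30*h^2*n + 18*h*n^4 - 16*h*n^3 - 48*h*n^2 + 24*n^4 - 72*n^3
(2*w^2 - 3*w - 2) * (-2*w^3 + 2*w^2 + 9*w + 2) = -4*w^5 + 10*w^4 + 16*w^3 - 27*w^2 - 24*w - 4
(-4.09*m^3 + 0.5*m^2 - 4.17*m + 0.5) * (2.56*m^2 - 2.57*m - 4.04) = -10.4704*m^5 + 11.7913*m^4 + 4.5634*m^3 + 9.9769*m^2 + 15.5618*m - 2.02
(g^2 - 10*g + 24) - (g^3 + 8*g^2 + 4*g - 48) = -g^3 - 7*g^2 - 14*g + 72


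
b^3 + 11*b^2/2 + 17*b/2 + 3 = (b + 1/2)*(b + 2)*(b + 3)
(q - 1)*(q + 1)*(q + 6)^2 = q^4 + 12*q^3 + 35*q^2 - 12*q - 36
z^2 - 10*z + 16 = (z - 8)*(z - 2)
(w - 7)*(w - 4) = w^2 - 11*w + 28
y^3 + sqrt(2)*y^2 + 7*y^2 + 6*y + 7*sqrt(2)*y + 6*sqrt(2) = (y + 1)*(y + 6)*(y + sqrt(2))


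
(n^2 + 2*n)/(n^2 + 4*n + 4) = n/(n + 2)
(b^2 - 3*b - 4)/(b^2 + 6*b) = (b^2 - 3*b - 4)/(b*(b + 6))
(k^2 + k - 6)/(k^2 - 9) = (k - 2)/(k - 3)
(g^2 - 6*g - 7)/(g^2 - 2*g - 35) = (g + 1)/(g + 5)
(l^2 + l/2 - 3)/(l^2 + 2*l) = (l - 3/2)/l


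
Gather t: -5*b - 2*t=-5*b - 2*t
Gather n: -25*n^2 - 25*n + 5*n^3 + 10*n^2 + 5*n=5*n^3 - 15*n^2 - 20*n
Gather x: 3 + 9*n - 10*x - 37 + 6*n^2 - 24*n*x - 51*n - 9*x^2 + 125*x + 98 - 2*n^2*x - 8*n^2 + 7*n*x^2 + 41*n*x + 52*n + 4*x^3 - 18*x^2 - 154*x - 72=-2*n^2 + 10*n + 4*x^3 + x^2*(7*n - 27) + x*(-2*n^2 + 17*n - 39) - 8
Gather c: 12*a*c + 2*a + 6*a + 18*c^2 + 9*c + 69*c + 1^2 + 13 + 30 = 8*a + 18*c^2 + c*(12*a + 78) + 44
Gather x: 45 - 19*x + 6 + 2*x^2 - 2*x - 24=2*x^2 - 21*x + 27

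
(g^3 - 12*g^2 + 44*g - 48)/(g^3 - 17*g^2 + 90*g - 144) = (g^2 - 6*g + 8)/(g^2 - 11*g + 24)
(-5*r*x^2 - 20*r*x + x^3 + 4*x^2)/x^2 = -5*r - 20*r/x + x + 4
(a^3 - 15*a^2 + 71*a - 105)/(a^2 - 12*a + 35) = a - 3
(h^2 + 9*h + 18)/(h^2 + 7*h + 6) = (h + 3)/(h + 1)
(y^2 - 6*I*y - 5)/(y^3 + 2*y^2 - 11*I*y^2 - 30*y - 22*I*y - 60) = (y - I)/(y^2 + y*(2 - 6*I) - 12*I)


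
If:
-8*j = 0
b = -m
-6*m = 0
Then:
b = 0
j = 0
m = 0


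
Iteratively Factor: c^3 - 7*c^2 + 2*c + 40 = (c - 4)*(c^2 - 3*c - 10) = (c - 5)*(c - 4)*(c + 2)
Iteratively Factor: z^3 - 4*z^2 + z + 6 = (z - 2)*(z^2 - 2*z - 3) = (z - 3)*(z - 2)*(z + 1)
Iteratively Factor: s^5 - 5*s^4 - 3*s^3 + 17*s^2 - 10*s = (s)*(s^4 - 5*s^3 - 3*s^2 + 17*s - 10) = s*(s + 2)*(s^3 - 7*s^2 + 11*s - 5) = s*(s - 1)*(s + 2)*(s^2 - 6*s + 5) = s*(s - 1)^2*(s + 2)*(s - 5)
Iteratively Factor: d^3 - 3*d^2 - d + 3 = (d - 1)*(d^2 - 2*d - 3) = (d - 3)*(d - 1)*(d + 1)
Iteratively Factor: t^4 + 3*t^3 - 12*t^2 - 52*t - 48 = (t + 2)*(t^3 + t^2 - 14*t - 24) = (t - 4)*(t + 2)*(t^2 + 5*t + 6) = (t - 4)*(t + 2)^2*(t + 3)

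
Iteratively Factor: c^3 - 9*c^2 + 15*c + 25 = (c - 5)*(c^2 - 4*c - 5) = (c - 5)*(c + 1)*(c - 5)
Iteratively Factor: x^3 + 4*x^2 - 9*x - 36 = (x - 3)*(x^2 + 7*x + 12) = (x - 3)*(x + 4)*(x + 3)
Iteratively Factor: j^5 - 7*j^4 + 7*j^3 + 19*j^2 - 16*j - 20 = (j - 2)*(j^4 - 5*j^3 - 3*j^2 + 13*j + 10) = (j - 5)*(j - 2)*(j^3 - 3*j - 2) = (j - 5)*(j - 2)*(j + 1)*(j^2 - j - 2) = (j - 5)*(j - 2)*(j + 1)^2*(j - 2)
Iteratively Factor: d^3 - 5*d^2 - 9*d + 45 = (d - 5)*(d^2 - 9) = (d - 5)*(d - 3)*(d + 3)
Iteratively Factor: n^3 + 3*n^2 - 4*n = (n - 1)*(n^2 + 4*n) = (n - 1)*(n + 4)*(n)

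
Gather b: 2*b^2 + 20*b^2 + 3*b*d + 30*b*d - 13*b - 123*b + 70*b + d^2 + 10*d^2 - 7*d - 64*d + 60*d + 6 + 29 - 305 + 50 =22*b^2 + b*(33*d - 66) + 11*d^2 - 11*d - 220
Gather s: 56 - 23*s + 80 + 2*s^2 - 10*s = 2*s^2 - 33*s + 136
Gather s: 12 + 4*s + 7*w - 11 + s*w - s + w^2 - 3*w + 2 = s*(w + 3) + w^2 + 4*w + 3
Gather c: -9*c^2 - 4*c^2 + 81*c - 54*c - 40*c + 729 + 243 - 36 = -13*c^2 - 13*c + 936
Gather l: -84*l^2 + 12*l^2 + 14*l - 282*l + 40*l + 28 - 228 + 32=-72*l^2 - 228*l - 168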